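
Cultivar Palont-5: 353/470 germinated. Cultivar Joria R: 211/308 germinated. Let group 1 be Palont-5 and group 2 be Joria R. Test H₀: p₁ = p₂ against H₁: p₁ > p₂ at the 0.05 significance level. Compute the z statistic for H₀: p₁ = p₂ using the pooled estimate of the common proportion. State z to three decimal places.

z = 2.016

p̂₁ = 353/470 ≈ 0.75106, p̂₂ = 211/308 ≈ 0.68506.
Pooled p̂ = (353+211)/(470+308) = 564/778 = 0.72494.
SE = √(0.199404 × 0.00537441) = 0.03274.
z = (0.75106 − 0.68506)/0.03274 = 0.06600/0.03274 = 2.016.
p-value = P(Z > 2.016) ≈ 0.0219; since p < α = 0.05, reject H₀.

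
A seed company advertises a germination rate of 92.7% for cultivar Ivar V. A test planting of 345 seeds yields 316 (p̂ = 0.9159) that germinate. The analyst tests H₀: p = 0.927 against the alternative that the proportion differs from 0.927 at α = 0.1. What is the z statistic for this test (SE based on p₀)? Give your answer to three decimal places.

p̂ = 316/345 = 0.915942.
Under H₀, SE = √(0.927·0.073/345) = √(0.000196148) = 0.014005.
z = (0.915942 − 0.927)/0.014005 = -0.011058/0.014005 = -0.790.
Two-sided p-value ≈ 2·Φ(−0.790) = 0.4298; since p > α = 0.1, fail to reject H₀.

z = -0.790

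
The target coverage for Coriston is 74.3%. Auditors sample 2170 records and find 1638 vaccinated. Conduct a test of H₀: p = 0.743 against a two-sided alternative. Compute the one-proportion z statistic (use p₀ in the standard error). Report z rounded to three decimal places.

p̂ = 1638/2170 = 0.75484.
Standard error under H₀: √(0.743×0.257/2170) = 0.00938.
z = (0.75484 − 0.743)/0.00938 = 0.01184/0.00938 = 1.262.
Two-sided p-value ≈ 2·Φ(−1.262) = 0.2069.

z = 1.262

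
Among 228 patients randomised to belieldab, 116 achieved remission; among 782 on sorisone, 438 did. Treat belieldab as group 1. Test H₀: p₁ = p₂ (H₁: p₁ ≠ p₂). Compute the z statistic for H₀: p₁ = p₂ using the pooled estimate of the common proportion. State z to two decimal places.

z = -1.37

p̂₁ = 116/228 = 0.5088, p̂₂ = 438/782 = 0.5601.
Pooled p̂ = (116+438)/(228+782) = 554/1010 = 0.5485.
SE = √(0.247646 × 0.00566474) = 0.0375.
z = (0.5088 − 0.5601)/0.0375 = -0.0513/0.0375 = -1.37.
p-value = 2·P(Z > 1.370) ≈ 0.1705.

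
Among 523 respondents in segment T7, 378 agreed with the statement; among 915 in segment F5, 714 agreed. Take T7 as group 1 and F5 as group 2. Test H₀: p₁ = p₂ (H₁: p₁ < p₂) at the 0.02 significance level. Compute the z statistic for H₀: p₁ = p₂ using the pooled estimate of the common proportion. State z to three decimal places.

z = -2.457

p̂₁ = 378/523 = 0.722753, p̂₂ = 714/915 = 0.780328.
Pooled p̂ = (378+714)/(523+915) = 1092/1438 = 0.759388.
SE = √(0.182718 × 0.00300494) = 0.023432.
z = (0.722753 − 0.780328)/0.023432 = -0.057575/0.023432 = -2.457.
p-value = P(Z < -2.457) ≈ 0.0070. With α = 0.02, reject H₀.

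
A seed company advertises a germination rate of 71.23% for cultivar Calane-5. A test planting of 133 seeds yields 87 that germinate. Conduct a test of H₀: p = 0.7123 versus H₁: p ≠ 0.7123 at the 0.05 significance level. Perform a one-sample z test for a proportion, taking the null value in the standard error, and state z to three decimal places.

z = -1.482

p̂ = 87/133 ≈ 0.65414.
Under H₀, SE = √(0.7123·0.2877/133) = √(0.00154082) = 0.03925.
z = (0.65414 − 0.7123)/0.03925 = -0.05816/0.03925 = -1.482.
Two-sided p-value ≈ 2·Φ(−1.482) = 0.1384. With α = 0.05, fail to reject H₀.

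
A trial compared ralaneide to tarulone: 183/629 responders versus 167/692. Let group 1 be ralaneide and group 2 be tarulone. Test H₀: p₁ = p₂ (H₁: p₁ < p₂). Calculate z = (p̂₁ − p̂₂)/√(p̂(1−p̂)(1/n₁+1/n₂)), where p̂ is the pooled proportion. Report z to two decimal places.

z = 2.04

p̂₁ = 183/629 ≈ 0.2909, p̂₂ = 167/692 ≈ 0.2413.
Pooled p̂ = (183+167)/(629+692) = 350/1321 = 0.2650.
SE = √(0.194752 × 0.00303491) = 0.0243.
z = (0.2909 − 0.2413)/0.0243 = 0.0496/0.0243 = 2.04.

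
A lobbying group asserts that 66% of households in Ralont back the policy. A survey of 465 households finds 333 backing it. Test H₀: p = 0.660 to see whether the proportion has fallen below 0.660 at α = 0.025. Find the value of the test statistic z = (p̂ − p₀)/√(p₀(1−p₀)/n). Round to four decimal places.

z = 2.5551

p̂ = 333/465 ≈ 0.7161290.
Standard error under H₀: √(0.66×0.34/465) = 0.0219677.
z = (0.7161290 − 0.66)/0.0219677 = 0.0561290/0.0219677 = 2.5551.
p-value = P(Z < 2.555) ≈ 0.9947; since p > α = 0.025, fail to reject H₀.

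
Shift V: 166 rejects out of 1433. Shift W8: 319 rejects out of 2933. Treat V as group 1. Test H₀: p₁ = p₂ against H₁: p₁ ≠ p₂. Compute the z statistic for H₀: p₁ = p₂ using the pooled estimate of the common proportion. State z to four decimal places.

p̂₁ = 166/1433 ≈ 0.1158409, p̂₂ = 319/2933 ≈ 0.1087624.
Pooled p̂ = (166+319)/(1433+2933) = 485/4366 = 0.1110857.
SE = √(p̂(1−p̂)(1/n₁+1/n₂)) = √(0.1110857·0.8889143·0.00103878) = √(0.000102575) = 0.0101280.
z = (0.1158409 − 0.1087624)/0.0101280 = 0.0070785/0.0101280 = 0.6989.
p-value = 2·P(Z > 0.699) ≈ 0.4846.

z = 0.6989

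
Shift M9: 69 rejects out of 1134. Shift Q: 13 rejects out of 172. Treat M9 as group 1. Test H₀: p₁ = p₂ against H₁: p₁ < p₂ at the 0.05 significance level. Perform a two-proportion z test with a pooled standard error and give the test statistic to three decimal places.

z = -0.742

p̂₁ = 69/1134 ≈ 0.06085, p̂₂ = 13/172 ≈ 0.07558.
Pooled p̂ = (69+13)/(1134+172) = 82/1306 = 0.06279.
SE = √(0.0588449 × 0.00669579) = 0.01985.
z = (0.06085 − 0.07558)/0.01985 = -0.01473/0.01985 = -0.742.
p-value = P(Z < -0.742) ≈ 0.2289, so at α = 0.05 we fail to reject H₀.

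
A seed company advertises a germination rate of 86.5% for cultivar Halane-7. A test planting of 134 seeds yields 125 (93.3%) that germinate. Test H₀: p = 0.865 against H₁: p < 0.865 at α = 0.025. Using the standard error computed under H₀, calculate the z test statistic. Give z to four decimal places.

p̂ = 125/134 = 0.9328358.
Under H₀, SE = √(0.865·0.135/134) = √(0.000871455) = 0.0295204.
z = (0.9328358 − 0.865)/0.0295204 = 0.0678358/0.0295204 = 2.2979.
p-value = P(Z < 2.298) ≈ 0.9892. With α = 0.025, fail to reject H₀.

z = 2.2979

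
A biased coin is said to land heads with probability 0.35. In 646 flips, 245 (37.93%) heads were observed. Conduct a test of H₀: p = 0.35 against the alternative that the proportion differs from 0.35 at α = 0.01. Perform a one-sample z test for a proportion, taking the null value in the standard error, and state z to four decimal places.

z = 1.5590

p̂ = 245/646 ≈ 0.379257.
Standard error under H₀: √(0.35×0.65/646) = 0.018766.
z = (0.379257 − 0.35)/0.018766 = 0.029257/0.018766 = 1.5590.
Two-sided p-value ≈ 2·Φ(−1.559) = 0.1190, so at α = 0.01 we fail to reject H₀.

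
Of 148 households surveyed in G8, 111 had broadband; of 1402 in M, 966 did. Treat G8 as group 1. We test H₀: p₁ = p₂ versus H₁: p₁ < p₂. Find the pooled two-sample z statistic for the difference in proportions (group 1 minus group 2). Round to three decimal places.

z = 1.532

p̂₁ = 111/148 ≈ 0.75000, p̂₂ = 966/1402 ≈ 0.68902.
Pooled p̂ = (111+966)/(148+1402) = 1077/1550 = 0.69484.
SE = √(p̂(1−p̂)(1/n₁+1/n₂)) = √(0.69484·0.30516·0.00747002) = √(0.00158393) = 0.03980.
z = (0.75000 − 0.68902)/0.03980 = 0.06098/0.03980 = 1.532.
p-value = P(Z < 1.532) ≈ 0.9373.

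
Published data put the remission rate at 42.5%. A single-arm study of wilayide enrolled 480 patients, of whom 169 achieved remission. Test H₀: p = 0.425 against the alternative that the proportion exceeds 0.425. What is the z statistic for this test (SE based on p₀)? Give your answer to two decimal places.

p̂ = 169/480 = 0.3521.
SE = √(p₀(1−p₀)/n) = √(0.24437/480) = 0.0226.
z = (0.3521 − 0.425)/0.0226 = -0.0729/0.0226 = -3.23.
p-value = P(Z > -3.232) ≈ 0.9994.

z = -3.23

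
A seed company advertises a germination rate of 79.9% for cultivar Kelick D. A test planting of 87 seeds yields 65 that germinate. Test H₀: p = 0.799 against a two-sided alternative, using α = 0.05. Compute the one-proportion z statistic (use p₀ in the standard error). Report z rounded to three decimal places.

p̂ = 65/87 ≈ 0.74713.
Standard error under H₀: √(0.799×0.201/87) = 0.04296.
z = (0.74713 − 0.799)/0.04296 = -0.05187/0.04296 = -1.207.
Two-sided p-value ≈ 2·Φ(−1.207) = 0.2273. With α = 0.05, fail to reject H₀.

z = -1.207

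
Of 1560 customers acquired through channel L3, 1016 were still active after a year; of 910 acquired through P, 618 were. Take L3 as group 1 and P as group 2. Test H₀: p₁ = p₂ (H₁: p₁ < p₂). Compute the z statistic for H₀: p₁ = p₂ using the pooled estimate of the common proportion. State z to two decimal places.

z = -1.41

p̂₁ = 1016/1560 ≈ 0.6513, p̂₂ = 618/910 ≈ 0.6791.
Pooled p̂ = (1016+618)/(1560+910) = 1634/2470 = 0.6615.
SE = √(p̂(1−p̂)(1/n₁+1/n₂)) = √(0.6615·0.3385·0.00173993) = √(0.000389579) = 0.0197.
z = (0.6513 − 0.6791)/0.0197 = -0.0278/0.0197 = -1.41.
p-value = P(Z < -1.410) ≈ 0.0792.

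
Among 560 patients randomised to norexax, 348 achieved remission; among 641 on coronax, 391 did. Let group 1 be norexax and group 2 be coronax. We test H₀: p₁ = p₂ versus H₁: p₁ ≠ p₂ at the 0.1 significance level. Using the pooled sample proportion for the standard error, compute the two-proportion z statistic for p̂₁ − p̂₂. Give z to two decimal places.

z = 0.41

p̂₁ = 348/560 = 0.6214, p̂₂ = 391/641 = 0.6100.
Pooled p̂ = (348+391)/(560+641) = 739/1201 = 0.6153.
SE = √(p̂(1−p̂)(1/n₁+1/n₂)) = √(0.6153·0.3847·0.00334578) = √(0.000791949) = 0.0281.
z = (0.6214 − 0.6100)/0.0281 = 0.0114/0.0281 = 0.41.
p-value = 2·P(Z > 0.407) ≈ 0.6843, so at α = 0.1 we fail to reject H₀.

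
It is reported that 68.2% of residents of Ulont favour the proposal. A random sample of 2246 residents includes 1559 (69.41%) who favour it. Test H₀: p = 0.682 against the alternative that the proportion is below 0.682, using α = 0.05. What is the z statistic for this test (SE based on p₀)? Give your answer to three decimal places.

p̂ = 1559/2246 ≈ 0.694123.
SE = √(p₀(1−p₀)/n) = √(0.21688/2246) = 0.009827.
z = (0.694123 − 0.682)/0.009827 = 0.012123/0.009827 = 1.234.
p-value = P(Z < 1.234) ≈ 0.8913; since p > α = 0.05, fail to reject H₀.

z = 1.234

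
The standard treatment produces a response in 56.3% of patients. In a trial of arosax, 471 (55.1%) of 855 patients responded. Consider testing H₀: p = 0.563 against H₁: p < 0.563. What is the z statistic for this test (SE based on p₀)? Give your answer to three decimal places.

z = -0.715

p̂ = 471/855 = 0.55088.
SE = √(p₀(1−p₀)/n) = √(0.24603/855) = 0.01696.
z = (0.55088 − 0.563)/0.01696 = -0.01212/0.01696 = -0.715.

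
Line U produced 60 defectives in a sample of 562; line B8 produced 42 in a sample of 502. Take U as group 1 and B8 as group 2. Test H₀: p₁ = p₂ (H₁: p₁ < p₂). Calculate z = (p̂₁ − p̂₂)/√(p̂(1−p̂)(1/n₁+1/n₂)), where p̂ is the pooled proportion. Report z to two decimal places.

z = 1.28

p̂₁ = 60/562 = 0.1068, p̂₂ = 42/502 = 0.0837.
Pooled p̂ = (60+42)/(562+502) = 102/1064 = 0.0959.
SE = √(0.0866746 × 0.00377139) = 0.0181.
z = (0.1068 − 0.0837)/0.0181 = 0.0231/0.0181 = 1.28.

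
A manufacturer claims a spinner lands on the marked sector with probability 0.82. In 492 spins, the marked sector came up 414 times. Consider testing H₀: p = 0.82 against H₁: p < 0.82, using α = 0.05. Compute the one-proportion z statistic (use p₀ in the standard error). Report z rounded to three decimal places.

z = 1.239

p̂ = 414/492 = 0.84146.
Standard error under H₀: √(0.82×0.18/492) = 0.01732.
z = (0.84146 − 0.82)/0.01732 = 0.02146/0.01732 = 1.239.
p-value = P(Z < 1.239) ≈ 0.8924. With α = 0.05, fail to reject H₀.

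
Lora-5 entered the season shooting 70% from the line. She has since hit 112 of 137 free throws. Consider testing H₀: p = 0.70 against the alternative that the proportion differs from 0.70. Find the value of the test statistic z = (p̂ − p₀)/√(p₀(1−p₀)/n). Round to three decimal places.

p̂ = 112/137 ≈ 0.81752.
Under H₀, SE = √(0.7·0.3/137) = √(0.00153285) = 0.03915.
z = (0.81752 − 0.7)/0.03915 = 0.11752/0.03915 = 3.002.

z = 3.002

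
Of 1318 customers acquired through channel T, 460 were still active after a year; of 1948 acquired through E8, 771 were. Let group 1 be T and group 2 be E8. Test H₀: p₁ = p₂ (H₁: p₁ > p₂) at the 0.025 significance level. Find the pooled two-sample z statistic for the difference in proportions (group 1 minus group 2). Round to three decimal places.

p̂₁ = 460/1318 ≈ 0.349014, p̂₂ = 771/1948 ≈ 0.395791.
Pooled p̂ = (460+771)/(1318+1948) = 1231/3266 = 0.376914.
SE = √(p̂(1−p̂)(1/n₁+1/n₂)) = √(0.376914·0.623086·0.00127207) = √(0.000298746) = 0.017284.
z = (0.349014 − 0.395791)/0.017284 = -0.046777/0.017284 = -2.706.
p-value = P(Z > -2.706) ≈ 0.9966, so at α = 0.025 we fail to reject H₀.

z = -2.706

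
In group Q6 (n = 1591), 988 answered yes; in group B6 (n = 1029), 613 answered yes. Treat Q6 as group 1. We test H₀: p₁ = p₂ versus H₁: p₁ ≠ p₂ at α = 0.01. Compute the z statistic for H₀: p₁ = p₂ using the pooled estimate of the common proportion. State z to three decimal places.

p̂₁ = 988/1591 ≈ 0.62099, p̂₂ = 613/1029 ≈ 0.59572.
Pooled p̂ = (988+613)/(1591+1029) = 1601/2620 = 0.61107.
SE = √(0.237664 × 0.00160035) = 0.01950.
z = (0.62099 − 0.59572)/0.01950 = 0.02527/0.01950 = 1.296.
Two-sided p-value ≈ 2·Φ(−1.296) = 0.1951. With α = 0.01, fail to reject H₀.

z = 1.296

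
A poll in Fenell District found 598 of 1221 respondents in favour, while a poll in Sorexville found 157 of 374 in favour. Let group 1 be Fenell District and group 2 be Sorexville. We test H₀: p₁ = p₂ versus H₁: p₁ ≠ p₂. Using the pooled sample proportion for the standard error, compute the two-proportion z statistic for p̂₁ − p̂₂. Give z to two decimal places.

p̂₁ = 598/1221 ≈ 0.4898, p̂₂ = 157/374 ≈ 0.4198.
Pooled p̂ = (598+157)/(1221+374) = 755/1595 = 0.4734.
SE = √(0.24929 × 0.0034928) = 0.0295.
z = (0.4898 − 0.4198)/0.0295 = 0.0700/0.0295 = 2.37.

z = 2.37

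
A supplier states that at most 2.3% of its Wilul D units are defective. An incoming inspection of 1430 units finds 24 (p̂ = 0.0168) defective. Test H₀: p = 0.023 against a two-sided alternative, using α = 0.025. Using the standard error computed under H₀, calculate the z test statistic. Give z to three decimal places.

p̂ = 24/1430 = 0.016783.
SE = √(p₀(1−p₀)/n) = √(0.022471/1430) = 0.003964.
z = (0.016783 − 0.023)/0.003964 = -0.006217/0.003964 = -1.568.
p-value = 2·P(Z > 1.568) ≈ 0.1168. With α = 0.025, fail to reject H₀.

z = -1.568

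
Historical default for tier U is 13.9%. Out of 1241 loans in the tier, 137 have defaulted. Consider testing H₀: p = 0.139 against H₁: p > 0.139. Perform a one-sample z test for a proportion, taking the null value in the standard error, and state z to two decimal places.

p̂ = 137/1241 = 0.11039.
Standard error under H₀: √(0.139×0.861/1241) = 0.00982.
z = (0.11039 − 0.139)/0.00982 = -0.02861/0.00982 = -2.91.

z = -2.91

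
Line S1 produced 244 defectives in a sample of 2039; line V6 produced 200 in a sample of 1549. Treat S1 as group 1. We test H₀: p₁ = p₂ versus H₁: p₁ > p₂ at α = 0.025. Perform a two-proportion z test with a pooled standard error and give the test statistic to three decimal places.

z = -0.851

p̂₁ = 244/2039 ≈ 0.11967, p̂₂ = 200/1549 ≈ 0.12912.
Pooled p̂ = (244+200)/(2039+1549) = 444/3588 = 0.12375.
SE = √(p̂(1−p̂)(1/n₁+1/n₂)) = √(0.12375·0.87625·0.00113601) = √(0.000123181) = 0.01110.
z = (0.11967 − 0.12912)/0.01110 = -0.00945/0.01110 = -0.851.
p-value = P(Z > -0.851) ≈ 0.8027. With α = 0.025, fail to reject H₀.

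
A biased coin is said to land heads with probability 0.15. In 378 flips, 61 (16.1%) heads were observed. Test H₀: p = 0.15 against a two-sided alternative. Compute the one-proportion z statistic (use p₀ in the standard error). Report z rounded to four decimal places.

z = 0.6194

p̂ = 61/378 = 0.161376.
Standard error under H₀: √(0.15×0.85/378) = 0.018366.
z = (0.161376 − 0.15)/0.018366 = 0.011376/0.018366 = 0.6194.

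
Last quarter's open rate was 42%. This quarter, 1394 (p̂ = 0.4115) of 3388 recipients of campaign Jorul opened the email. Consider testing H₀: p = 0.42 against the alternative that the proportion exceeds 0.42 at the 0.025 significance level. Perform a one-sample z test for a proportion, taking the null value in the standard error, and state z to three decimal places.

z = -1.008

p̂ = 1394/3388 = 0.41145.
Under H₀, SE = √(0.42·0.58/3388) = √(7.19008e-05) = 0.00848.
z = (0.41145 − 0.42)/0.00848 = -0.00855/0.00848 = -1.008.
p-value = P(Z > -1.008) ≈ 0.8433. With α = 0.025, fail to reject H₀.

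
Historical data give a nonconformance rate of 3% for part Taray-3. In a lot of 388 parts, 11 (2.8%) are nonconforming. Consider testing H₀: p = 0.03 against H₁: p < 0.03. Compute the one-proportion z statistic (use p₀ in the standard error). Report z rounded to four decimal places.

p̂ = 11/388 = 0.0283505.
Standard error under H₀: √(0.03×0.97/388) = 0.0086603.
z = (0.0283505 − 0.03)/0.0086603 = -0.0016495/0.0086603 = -0.1905.
p-value = P(Z < -0.190) ≈ 0.4245.

z = -0.1905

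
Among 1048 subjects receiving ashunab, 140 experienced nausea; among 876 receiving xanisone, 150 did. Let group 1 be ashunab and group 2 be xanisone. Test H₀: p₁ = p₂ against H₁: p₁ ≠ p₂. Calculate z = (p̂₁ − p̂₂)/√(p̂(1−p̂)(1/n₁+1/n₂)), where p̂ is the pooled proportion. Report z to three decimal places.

z = -2.298

p̂₁ = 140/1048 ≈ 0.13359, p̂₂ = 150/876 ≈ 0.17123.
Pooled p̂ = (140+150)/(1048+876) = 290/1924 = 0.15073.
SE = √(p̂(1−p̂)(1/n₁+1/n₂)) = √(0.15073·0.84927·0.00209575) = √(0.000268275) = 0.01638.
z = (0.13359 − 0.17123)/0.01638 = -0.03764/0.01638 = -2.298.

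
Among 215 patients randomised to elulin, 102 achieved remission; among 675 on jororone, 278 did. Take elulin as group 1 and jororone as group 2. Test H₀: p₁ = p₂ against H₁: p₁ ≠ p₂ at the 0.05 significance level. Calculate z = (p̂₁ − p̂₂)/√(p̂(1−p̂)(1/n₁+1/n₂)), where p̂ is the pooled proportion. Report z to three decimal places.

z = 1.615

p̂₁ = 102/215 = 0.47442, p̂₂ = 278/675 = 0.41185.
Pooled p̂ = (102+278)/(215+675) = 380/890 = 0.42697.
SE = √(0.244666 × 0.00613264) = 0.03874.
z = (0.47442 − 0.41185)/0.03874 = 0.06257/0.03874 = 1.615.
p-value = 2·P(Z > 1.615) ≈ 0.1063; since p > α = 0.05, fail to reject H₀.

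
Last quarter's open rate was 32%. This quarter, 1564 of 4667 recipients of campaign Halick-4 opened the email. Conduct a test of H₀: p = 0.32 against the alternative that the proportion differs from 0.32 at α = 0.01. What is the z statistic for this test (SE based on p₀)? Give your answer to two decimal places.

p̂ = 1564/4667 = 0.33512.
Under H₀, SE = √(0.32·0.68/4667) = √(4.66252e-05) = 0.00683.
z = (0.33512 − 0.32)/0.00683 = 0.01512/0.00683 = 2.21.
p-value = 2·P(Z > 2.214) ≈ 0.0268; since p > α = 0.01, fail to reject H₀.

z = 2.21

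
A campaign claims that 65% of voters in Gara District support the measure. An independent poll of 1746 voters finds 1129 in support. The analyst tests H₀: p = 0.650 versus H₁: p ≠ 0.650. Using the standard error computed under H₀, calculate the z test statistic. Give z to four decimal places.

p̂ = 1129/1746 ≈ 0.646621.
Under H₀, SE = √(0.65·0.35/1746) = √(0.000130298) = 0.011415.
z = (0.646621 − 0.65)/0.011415 = -0.003379/0.011415 = -0.2960.

z = -0.2960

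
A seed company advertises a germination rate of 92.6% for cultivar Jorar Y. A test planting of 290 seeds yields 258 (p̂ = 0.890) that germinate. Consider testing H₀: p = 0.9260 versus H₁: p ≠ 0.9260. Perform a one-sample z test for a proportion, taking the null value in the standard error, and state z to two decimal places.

p̂ = 258/290 ≈ 0.8897.
Under H₀, SE = √(0.926·0.074/290) = √(0.00023629) = 0.0154.
z = (0.8897 − 0.926)/0.0154 = -0.0363/0.0154 = -2.36.

z = -2.36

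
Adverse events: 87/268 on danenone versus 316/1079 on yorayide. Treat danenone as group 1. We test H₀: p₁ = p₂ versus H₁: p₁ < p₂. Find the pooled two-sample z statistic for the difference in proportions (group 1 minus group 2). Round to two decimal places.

p̂₁ = 87/268 = 0.32463, p̂₂ = 316/1079 = 0.29286.
Pooled p̂ = (87+316)/(268+1079) = 403/1347 = 0.29918.
SE = √(p̂(1−p̂)(1/n₁+1/n₂)) = √(0.29918·0.70082·0.00465813) = √(0.000976682) = 0.03125.
z = (0.32463 − 0.29286)/0.03125 = 0.03177/0.03125 = 1.02.

z = 1.02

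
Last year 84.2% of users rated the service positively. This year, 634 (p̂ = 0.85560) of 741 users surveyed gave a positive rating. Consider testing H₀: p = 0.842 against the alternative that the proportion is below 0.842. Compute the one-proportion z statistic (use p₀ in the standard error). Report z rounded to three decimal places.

p̂ = 634/741 ≈ 0.85560.
SE = √(p₀(1−p₀)/n) = √(0.13304/741) = 0.01340.
z = (0.85560 − 0.842)/0.01340 = 0.01360/0.01340 = 1.015.
p-value = P(Z < 1.015) ≈ 0.8450.

z = 1.015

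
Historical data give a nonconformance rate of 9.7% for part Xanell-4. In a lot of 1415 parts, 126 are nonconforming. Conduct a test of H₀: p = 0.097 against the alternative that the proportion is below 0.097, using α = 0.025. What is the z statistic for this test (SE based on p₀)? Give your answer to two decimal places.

z = -1.01

p̂ = 126/1415 ≈ 0.0890.
Under H₀, SE = √(0.097·0.903/1415) = √(6.19018e-05) = 0.0079.
z = (0.0890 − 0.097)/0.0079 = -0.0080/0.0079 = -1.01.
p-value = P(Z < -1.011) ≈ 0.1560, so at α = 0.025 we fail to reject H₀.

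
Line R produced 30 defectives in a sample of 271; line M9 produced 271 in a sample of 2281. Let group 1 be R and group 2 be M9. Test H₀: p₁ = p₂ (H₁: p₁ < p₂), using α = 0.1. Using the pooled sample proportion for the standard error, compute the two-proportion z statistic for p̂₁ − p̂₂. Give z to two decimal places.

p̂₁ = 30/271 = 0.1107, p̂₂ = 271/2281 = 0.1188.
Pooled p̂ = (30+271)/(271+2281) = 301/2552 = 0.1179.
SE = √(p̂(1−p̂)(1/n₁+1/n₂)) = √(0.1179·0.8821·0.00412844) = √(0.000429504) = 0.0207.
z = (0.1107 − 0.1188)/0.0207 = -0.0081/0.0207 = -0.39.
p-value = P(Z < -0.391) ≈ 0.3478; since p > α = 0.1, fail to reject H₀.

z = -0.39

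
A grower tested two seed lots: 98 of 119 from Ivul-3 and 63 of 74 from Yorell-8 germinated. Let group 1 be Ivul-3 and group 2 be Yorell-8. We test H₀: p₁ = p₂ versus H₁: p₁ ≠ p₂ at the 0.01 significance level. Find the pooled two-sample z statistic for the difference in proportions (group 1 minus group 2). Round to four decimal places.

p̂₁ = 98/119 = 0.823529, p̂₂ = 63/74 = 0.851351.
Pooled p̂ = (98+63)/(119+74) = 161/193 = 0.834197.
SE = √(p̂(1−p̂)(1/n₁+1/n₂)) = √(0.834197·0.165803·0.0219169) = √(0.00303138) = 0.055058.
z = (0.823529 − 0.851351)/0.055058 = -0.027822/0.055058 = -0.5053.
Two-sided p-value ≈ 2·Φ(−0.505) = 0.6133; since p > α = 0.01, fail to reject H₀.

z = -0.5053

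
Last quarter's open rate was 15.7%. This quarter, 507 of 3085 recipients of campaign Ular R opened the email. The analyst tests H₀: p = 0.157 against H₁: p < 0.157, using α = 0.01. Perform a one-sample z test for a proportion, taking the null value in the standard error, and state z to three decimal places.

z = 1.121

p̂ = 507/3085 ≈ 0.16434.
Under H₀, SE = √(0.157·0.843/3085) = √(4.29015e-05) = 0.00655.
z = (0.16434 − 0.157)/0.00655 = 0.00734/0.00655 = 1.121.
p-value = P(Z < 1.121) ≈ 0.8689; since p > α = 0.01, fail to reject H₀.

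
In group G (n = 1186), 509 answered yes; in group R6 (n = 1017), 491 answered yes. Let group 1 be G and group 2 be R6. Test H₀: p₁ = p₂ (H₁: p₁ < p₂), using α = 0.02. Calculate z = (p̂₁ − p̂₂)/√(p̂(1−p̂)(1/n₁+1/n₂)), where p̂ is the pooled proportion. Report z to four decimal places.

z = -2.5200

p̂₁ = 509/1186 = 0.4291737, p̂₂ = 491/1017 = 0.4827925.
Pooled p̂ = (509+491)/(1186+1017) = 1000/2203 = 0.4539265.
SE = √(p̂(1−p̂)(1/n₁+1/n₂)) = √(0.4539265·0.5460735·0.00182645) = √(0.000452736) = 0.0212776.
z = (0.4291737 − 0.4827925)/0.0212776 = -0.0536188/0.0212776 = -2.5200.
p-value = P(Z < -2.520) ≈ 0.0059, so at α = 0.02 we reject H₀.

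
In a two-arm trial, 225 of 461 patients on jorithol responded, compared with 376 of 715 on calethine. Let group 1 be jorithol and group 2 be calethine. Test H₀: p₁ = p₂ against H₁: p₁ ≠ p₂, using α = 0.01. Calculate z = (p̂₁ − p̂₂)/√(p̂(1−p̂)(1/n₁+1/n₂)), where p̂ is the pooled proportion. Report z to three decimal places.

z = -1.266

p̂₁ = 225/461 ≈ 0.48807, p̂₂ = 376/715 ≈ 0.52587.
Pooled p̂ = (225+376)/(461+715) = 601/1176 = 0.51105.
SE = √(p̂(1−p̂)(1/n₁+1/n₂)) = √(0.51105·0.48895·0.0035678) = √(0.000891514) = 0.02986.
z = (0.48807 − 0.52587)/0.02986 = -0.03780/0.02986 = -1.266.
Two-sided p-value ≈ 2·Φ(−1.266) = 0.2055; since p > α = 0.01, fail to reject H₀.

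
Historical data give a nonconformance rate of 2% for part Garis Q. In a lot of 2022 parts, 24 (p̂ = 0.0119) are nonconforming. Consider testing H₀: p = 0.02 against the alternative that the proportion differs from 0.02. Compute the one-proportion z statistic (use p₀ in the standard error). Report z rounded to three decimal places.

p̂ = 24/2022 ≈ 0.0118694.
Under H₀, SE = √(0.02·0.98/2022) = √(9.69337e-06) = 0.0031134.
z = (0.0118694 − 0.02)/0.0031134 = -0.0081306/0.0031134 = -2.611.
Two-sided p-value ≈ 2·Φ(−2.611) = 0.0090.

z = -2.611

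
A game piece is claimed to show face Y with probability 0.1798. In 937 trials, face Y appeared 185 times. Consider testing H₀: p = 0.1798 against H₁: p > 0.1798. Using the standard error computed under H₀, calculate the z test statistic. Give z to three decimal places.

z = 1.406

p̂ = 185/937 = 0.19744.
Standard error under H₀: √(0.1798×0.8202/937) = 0.01255.
z = (0.19744 − 0.1798)/0.01255 = 0.01764/0.01255 = 1.406.
p-value = P(Z > 1.406) ≈ 0.0799.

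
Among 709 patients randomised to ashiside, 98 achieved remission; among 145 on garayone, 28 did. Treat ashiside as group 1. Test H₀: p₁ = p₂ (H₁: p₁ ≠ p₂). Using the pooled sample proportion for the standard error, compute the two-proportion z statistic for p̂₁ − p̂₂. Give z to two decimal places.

p̂₁ = 98/709 ≈ 0.1382, p̂₂ = 28/145 ≈ 0.1931.
Pooled p̂ = (98+28)/(709+145) = 126/854 = 0.1475.
SE = √(p̂(1−p̂)(1/n₁+1/n₂)) = √(0.1475·0.8525·0.00830699) = √(0.00104479) = 0.0323.
z = (0.1382 − 0.1931)/0.0323 = -0.0549/0.0323 = -1.70.

z = -1.70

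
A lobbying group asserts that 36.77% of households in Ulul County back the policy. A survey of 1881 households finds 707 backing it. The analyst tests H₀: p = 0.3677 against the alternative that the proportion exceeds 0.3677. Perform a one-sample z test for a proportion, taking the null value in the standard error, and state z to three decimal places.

z = 0.734

p̂ = 707/1881 = 0.37586.
SE = √(p₀(1−p₀)/n) = √(0.2325/1881) = 0.01112.
z = (0.37586 − 0.3677)/0.01112 = 0.00816/0.01112 = 0.734.
p-value = P(Z > 0.734) ≈ 0.2314.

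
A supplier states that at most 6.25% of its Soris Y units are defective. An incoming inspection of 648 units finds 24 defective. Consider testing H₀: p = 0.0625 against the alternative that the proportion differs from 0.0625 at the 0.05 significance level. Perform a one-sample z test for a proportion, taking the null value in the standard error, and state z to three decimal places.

z = -2.678

p̂ = 24/648 ≈ 0.037037.
SE = √(p₀(1−p₀)/n) = √(0.058594/648) = 0.009509.
z = (0.037037 − 0.0625)/0.009509 = -0.025463/0.009509 = -2.678.
p-value = 2·P(Z > 2.678) ≈ 0.0074. With α = 0.05, reject H₀.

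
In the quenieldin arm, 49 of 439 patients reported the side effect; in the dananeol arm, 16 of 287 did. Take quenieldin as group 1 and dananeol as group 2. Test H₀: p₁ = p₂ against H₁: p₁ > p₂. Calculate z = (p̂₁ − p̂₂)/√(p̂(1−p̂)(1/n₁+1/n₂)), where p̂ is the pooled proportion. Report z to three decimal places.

z = 2.578

p̂₁ = 49/439 ≈ 0.11162, p̂₂ = 16/287 ≈ 0.05575.
Pooled p̂ = (49+16)/(439+287) = 65/726 = 0.08953.
SE = √(0.0815158 × 0.00576222) = 0.02167.
z = (0.11162 − 0.05575)/0.02167 = 0.05587/0.02167 = 2.578.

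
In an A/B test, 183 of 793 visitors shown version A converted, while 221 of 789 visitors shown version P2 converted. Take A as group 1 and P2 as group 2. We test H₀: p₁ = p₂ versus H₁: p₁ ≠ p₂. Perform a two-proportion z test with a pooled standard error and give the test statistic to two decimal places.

p̂₁ = 183/793 = 0.2308, p̂₂ = 221/789 = 0.2801.
Pooled p̂ = (183+221)/(793+789) = 404/1582 = 0.2554.
SE = √(0.190158 × 0.00252846) = 0.0219.
z = (0.2308 − 0.2801)/0.0219 = -0.0493/0.0219 = -2.25.
p-value = 2·P(Z > 2.250) ≈ 0.0245.

z = -2.25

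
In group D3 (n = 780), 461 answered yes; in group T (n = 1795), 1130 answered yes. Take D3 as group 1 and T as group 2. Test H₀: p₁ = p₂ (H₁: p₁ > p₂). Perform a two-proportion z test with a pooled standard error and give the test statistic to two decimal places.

z = -1.85

p̂₁ = 461/780 = 0.5910, p̂₂ = 1130/1795 = 0.6295.
Pooled p̂ = (461+1130)/(780+1795) = 1591/2575 = 0.6179.
SE = √(0.236108 × 0.00183915) = 0.0208.
z = (0.5910 − 0.6295)/0.0208 = -0.0385/0.0208 = -1.85.
p-value = P(Z > -1.848) ≈ 0.9677.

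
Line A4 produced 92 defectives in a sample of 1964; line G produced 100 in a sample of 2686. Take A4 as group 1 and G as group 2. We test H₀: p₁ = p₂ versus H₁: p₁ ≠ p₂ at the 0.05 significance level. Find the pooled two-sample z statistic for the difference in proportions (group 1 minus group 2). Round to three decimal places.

z = 1.627

p̂₁ = 92/1964 ≈ 0.046843, p̂₂ = 100/2686 ≈ 0.037230.
Pooled p̂ = (92+100)/(1964+2686) = 192/4650 = 0.041290.
SE = √(p̂(1−p̂)(1/n₁+1/n₂)) = √(0.041290·0.958710·0.000881466) = √(3.48932e-05) = 0.005907.
z = (0.046843 − 0.037230)/0.005907 = 0.009613/0.005907 = 1.627.
p-value = 2·P(Z > 1.627) ≈ 0.1037; since p > α = 0.05, fail to reject H₀.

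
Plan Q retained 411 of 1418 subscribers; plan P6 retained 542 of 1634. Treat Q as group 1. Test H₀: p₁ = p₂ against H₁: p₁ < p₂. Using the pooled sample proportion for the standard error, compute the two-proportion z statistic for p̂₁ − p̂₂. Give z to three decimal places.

z = -2.489

p̂₁ = 411/1418 ≈ 0.28984, p̂₂ = 542/1634 ≈ 0.33170.
Pooled p̂ = (411+542)/(1418+1634) = 953/3052 = 0.31225.
SE = √(p̂(1−p̂)(1/n₁+1/n₂)) = √(0.31225·0.68775·0.00131721) = √(0.000282874) = 0.01682.
z = (0.28984 − 0.33170)/0.01682 = -0.04186/0.01682 = -2.489.
p-value = P(Z < -2.489) ≈ 0.0064.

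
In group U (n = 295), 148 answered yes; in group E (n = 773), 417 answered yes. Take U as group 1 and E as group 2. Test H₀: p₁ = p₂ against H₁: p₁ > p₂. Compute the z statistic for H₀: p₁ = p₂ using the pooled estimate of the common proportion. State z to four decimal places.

p̂₁ = 148/295 ≈ 0.501695, p̂₂ = 417/773 ≈ 0.539457.
Pooled p̂ = (148+417)/(295+773) = 565/1068 = 0.529026.
SE = √(p̂(1−p̂)(1/n₁+1/n₂)) = √(0.529026·0.470974·0.00468349) = √(0.00116693) = 0.034160.
z = (0.501695 − 0.539457)/0.034160 = -0.037762/0.034160 = -1.1054.

z = -1.1054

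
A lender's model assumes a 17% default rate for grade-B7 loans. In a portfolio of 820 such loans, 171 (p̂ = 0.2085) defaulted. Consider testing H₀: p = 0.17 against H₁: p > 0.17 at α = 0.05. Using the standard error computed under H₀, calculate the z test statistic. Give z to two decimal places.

z = 2.94

p̂ = 171/820 = 0.2085.
Standard error under H₀: √(0.17×0.83/820) = 0.0131.
z = (0.2085 − 0.17)/0.0131 = 0.0385/0.0131 = 2.94.
p-value = P(Z > 2.938) ≈ 0.0017. With α = 0.05, reject H₀.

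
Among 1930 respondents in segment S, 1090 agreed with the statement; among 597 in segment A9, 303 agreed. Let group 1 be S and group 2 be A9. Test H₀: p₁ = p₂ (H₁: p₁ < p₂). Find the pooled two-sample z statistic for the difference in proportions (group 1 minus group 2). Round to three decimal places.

z = 2.457

p̂₁ = 1090/1930 = 0.56477, p̂₂ = 303/597 = 0.50754.
Pooled p̂ = (1090+303)/(1930+597) = 1393/2527 = 0.55125.
SE = √(p̂(1−p̂)(1/n₁+1/n₂)) = √(0.55125·0.44875·0.00219318) = √(0.000542534) = 0.02329.
z = (0.56477 − 0.50754)/0.02329 = 0.05723/0.02329 = 2.457.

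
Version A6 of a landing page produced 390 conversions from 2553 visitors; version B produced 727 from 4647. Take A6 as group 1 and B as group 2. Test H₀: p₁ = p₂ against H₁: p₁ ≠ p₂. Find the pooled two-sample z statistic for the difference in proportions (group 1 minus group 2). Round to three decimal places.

p̂₁ = 390/2553 ≈ 0.152761, p̂₂ = 727/4647 ≈ 0.156445.
Pooled p̂ = (390+727)/(2553+4647) = 1117/7200 = 0.155139.
SE = √(0.131071 × 0.000606889) = 0.008919.
z = (0.152761 − 0.156445)/0.008919 = -0.003684/0.008919 = -0.413.

z = -0.413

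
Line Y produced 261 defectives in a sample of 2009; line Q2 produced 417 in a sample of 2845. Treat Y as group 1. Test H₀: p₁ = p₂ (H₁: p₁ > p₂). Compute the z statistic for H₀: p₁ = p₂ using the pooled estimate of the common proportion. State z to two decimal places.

p̂₁ = 261/2009 = 0.1299, p̂₂ = 417/2845 = 0.1466.
Pooled p̂ = (261+417)/(2009+2845) = 678/4854 = 0.1397.
SE = √(0.120168 × 0.000849254) = 0.0101.
z = (0.1299 − 0.1466)/0.0101 = -0.0167/0.0101 = -1.65.

z = -1.65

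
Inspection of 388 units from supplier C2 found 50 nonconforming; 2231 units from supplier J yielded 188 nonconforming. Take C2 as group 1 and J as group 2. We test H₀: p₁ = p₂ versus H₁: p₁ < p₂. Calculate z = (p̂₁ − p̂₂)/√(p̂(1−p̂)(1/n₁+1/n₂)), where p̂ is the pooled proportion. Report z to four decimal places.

z = 2.8209

p̂₁ = 50/388 ≈ 0.128866, p̂₂ = 188/2231 ≈ 0.084267.
Pooled p̂ = (50+188)/(388+2231) = 238/2619 = 0.090874.
SE = √(0.0826162 × 0.00302555) = 0.015810.
z = (0.128866 − 0.084267)/0.015810 = 0.044599/0.015810 = 2.8209.
p-value = P(Z < 2.821) ≈ 0.9976.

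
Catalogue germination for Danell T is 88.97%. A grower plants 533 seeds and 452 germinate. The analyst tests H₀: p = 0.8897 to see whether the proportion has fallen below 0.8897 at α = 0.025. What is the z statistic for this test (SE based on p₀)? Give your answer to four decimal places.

z = -3.0710

p̂ = 452/533 ≈ 0.848030.
SE = √(p₀(1−p₀)/n) = √(0.098134/533) = 0.013569.
z = (0.848030 − 0.8897)/0.013569 = -0.041670/0.013569 = -3.0710.
p-value = P(Z < -3.071) ≈ 0.0011. With α = 0.025, reject H₀.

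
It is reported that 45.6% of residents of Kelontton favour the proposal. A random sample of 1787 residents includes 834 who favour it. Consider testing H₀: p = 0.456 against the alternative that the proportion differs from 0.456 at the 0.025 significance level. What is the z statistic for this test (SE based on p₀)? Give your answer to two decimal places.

z = 0.91

p̂ = 834/1787 = 0.4667.
SE = √(p₀(1−p₀)/n) = √(0.24806/1787) = 0.0118.
z = (0.4667 − 0.456)/0.0118 = 0.0107/0.0118 = 0.91.
Two-sided p-value ≈ 2·Φ(−0.909) = 0.3636. With α = 0.025, fail to reject H₀.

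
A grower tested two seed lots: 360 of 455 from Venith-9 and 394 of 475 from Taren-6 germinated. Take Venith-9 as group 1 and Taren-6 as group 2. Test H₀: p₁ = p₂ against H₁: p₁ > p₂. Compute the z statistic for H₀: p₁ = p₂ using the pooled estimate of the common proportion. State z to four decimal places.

z = -1.4892

p̂₁ = 360/455 = 0.791209, p̂₂ = 394/475 = 0.829474.
Pooled p̂ = (360+394)/(455+475) = 754/930 = 0.810753.
SE = √(0.153433 × 0.00430307) = 0.025695.
z = (0.791209 − 0.829474)/0.025695 = -0.038265/0.025695 = -1.4892.
p-value = P(Z > -1.489) ≈ 0.9318.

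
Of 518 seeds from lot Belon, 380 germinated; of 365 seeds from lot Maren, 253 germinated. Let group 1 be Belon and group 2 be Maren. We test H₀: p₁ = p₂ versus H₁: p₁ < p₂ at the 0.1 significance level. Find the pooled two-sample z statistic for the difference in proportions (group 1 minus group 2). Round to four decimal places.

p̂₁ = 380/518 ≈ 0.733591, p̂₂ = 253/365 ≈ 0.693151.
Pooled p̂ = (380+253)/(518+365) = 633/883 = 0.716874.
SE = √(p̂(1−p̂)(1/n₁+1/n₂)) = √(0.716874·0.283126·0.00467023) = √(0.000947895) = 0.030788.
z = (0.733591 − 0.693151)/0.030788 = 0.040440/0.030788 = 1.3135.
p-value = P(Z < 1.314) ≈ 0.9055; since p > α = 0.1, fail to reject H₀.

z = 1.3135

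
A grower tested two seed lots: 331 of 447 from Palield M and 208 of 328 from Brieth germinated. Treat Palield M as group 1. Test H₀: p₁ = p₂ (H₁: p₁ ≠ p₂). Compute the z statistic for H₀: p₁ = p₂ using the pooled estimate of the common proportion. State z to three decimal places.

p̂₁ = 331/447 ≈ 0.74049, p̂₂ = 208/328 ≈ 0.63415.
Pooled p̂ = (331+208)/(447+328) = 539/775 = 0.69548.
SE = √(p̂(1−p̂)(1/n₁+1/n₂)) = √(0.69548·0.30452·0.00528592) = √(0.00111948) = 0.03346.
z = (0.74049 − 0.63415)/0.03346 = 0.10634/0.03346 = 3.178.
p-value = 2·P(Z > 3.178) ≈ 0.0015.

z = 3.178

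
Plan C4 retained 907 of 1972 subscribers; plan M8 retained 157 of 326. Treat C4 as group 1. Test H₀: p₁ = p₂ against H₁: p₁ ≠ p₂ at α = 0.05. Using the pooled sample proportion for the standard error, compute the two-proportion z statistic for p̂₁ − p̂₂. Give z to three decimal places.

p̂₁ = 907/1972 = 0.459939, p̂₂ = 157/326 = 0.481595.
Pooled p̂ = (907+157)/(1972+326) = 1064/2298 = 0.463011.
SE = √(0.248632 × 0.00357458) = 0.029812.
z = (0.459939 − 0.481595)/0.029812 = -0.021656/0.029812 = -0.726.
p-value = 2·P(Z > 0.726) ≈ 0.4676, so at α = 0.05 we fail to reject H₀.

z = -0.726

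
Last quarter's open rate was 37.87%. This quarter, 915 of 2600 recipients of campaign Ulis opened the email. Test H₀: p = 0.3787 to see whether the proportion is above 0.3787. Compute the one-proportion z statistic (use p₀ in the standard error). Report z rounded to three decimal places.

p̂ = 915/2600 ≈ 0.351923.
Under H₀, SE = √(0.3787·0.6213/2600) = √(9.04947e-05) = 0.009513.
z = (0.351923 − 0.3787)/0.009513 = -0.026777/0.009513 = -2.815.

z = -2.815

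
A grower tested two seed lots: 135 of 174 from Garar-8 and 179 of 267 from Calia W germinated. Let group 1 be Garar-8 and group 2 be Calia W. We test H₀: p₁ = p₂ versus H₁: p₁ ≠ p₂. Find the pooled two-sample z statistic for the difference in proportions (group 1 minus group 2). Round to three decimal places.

p̂₁ = 135/174 ≈ 0.77586, p̂₂ = 179/267 ≈ 0.67041.
Pooled p̂ = (135+179)/(174+267) = 314/441 = 0.71202.
SE = √(0.205048 × 0.00949244) = 0.04412.
z = (0.77586 − 0.67041)/0.04412 = 0.10545/0.04412 = 2.390.

z = 2.390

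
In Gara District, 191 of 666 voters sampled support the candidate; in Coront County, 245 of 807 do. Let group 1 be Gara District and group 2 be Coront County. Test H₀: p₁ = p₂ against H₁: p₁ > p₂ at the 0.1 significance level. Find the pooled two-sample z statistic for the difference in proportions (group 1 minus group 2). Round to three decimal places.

p̂₁ = 191/666 ≈ 0.28679, p̂₂ = 245/807 ≈ 0.30359.
Pooled p̂ = (191+245)/(666+807) = 436/1473 = 0.29599.
SE = √(0.208382 × 0.00274066) = 0.02390.
z = (0.28679 − 0.30359)/0.02390 = -0.01680/0.02390 = -0.703.
p-value = P(Z > -0.703) ≈ 0.7591; since p > α = 0.1, fail to reject H₀.

z = -0.703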